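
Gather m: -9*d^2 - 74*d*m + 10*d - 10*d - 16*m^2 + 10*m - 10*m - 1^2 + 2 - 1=-9*d^2 - 74*d*m - 16*m^2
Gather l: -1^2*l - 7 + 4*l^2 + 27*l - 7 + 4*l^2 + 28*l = 8*l^2 + 54*l - 14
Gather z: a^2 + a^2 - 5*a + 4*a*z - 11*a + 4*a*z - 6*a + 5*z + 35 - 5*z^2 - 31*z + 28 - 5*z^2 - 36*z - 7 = 2*a^2 - 22*a - 10*z^2 + z*(8*a - 62) + 56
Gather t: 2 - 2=0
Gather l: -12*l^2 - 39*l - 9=-12*l^2 - 39*l - 9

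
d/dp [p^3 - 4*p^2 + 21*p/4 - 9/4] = 3*p^2 - 8*p + 21/4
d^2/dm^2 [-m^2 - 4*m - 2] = -2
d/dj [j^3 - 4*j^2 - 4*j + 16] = 3*j^2 - 8*j - 4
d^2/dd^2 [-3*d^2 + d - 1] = -6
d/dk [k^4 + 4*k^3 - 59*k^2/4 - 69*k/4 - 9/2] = 4*k^3 + 12*k^2 - 59*k/2 - 69/4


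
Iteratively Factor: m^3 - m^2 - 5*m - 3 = (m + 1)*(m^2 - 2*m - 3) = (m - 3)*(m + 1)*(m + 1)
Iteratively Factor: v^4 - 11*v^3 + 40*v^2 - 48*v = (v - 4)*(v^3 - 7*v^2 + 12*v) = (v - 4)*(v - 3)*(v^2 - 4*v) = (v - 4)^2*(v - 3)*(v)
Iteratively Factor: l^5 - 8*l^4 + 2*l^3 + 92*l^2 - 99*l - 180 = (l - 5)*(l^4 - 3*l^3 - 13*l^2 + 27*l + 36) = (l - 5)*(l - 3)*(l^3 - 13*l - 12) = (l - 5)*(l - 3)*(l + 3)*(l^2 - 3*l - 4) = (l - 5)*(l - 3)*(l + 1)*(l + 3)*(l - 4)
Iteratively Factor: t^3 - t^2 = (t)*(t^2 - t) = t*(t - 1)*(t)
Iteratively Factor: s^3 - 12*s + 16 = (s - 2)*(s^2 + 2*s - 8) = (s - 2)*(s + 4)*(s - 2)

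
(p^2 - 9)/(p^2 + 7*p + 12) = (p - 3)/(p + 4)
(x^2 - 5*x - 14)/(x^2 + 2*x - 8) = (x^2 - 5*x - 14)/(x^2 + 2*x - 8)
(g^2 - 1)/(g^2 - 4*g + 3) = (g + 1)/(g - 3)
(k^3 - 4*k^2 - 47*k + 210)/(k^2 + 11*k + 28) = (k^2 - 11*k + 30)/(k + 4)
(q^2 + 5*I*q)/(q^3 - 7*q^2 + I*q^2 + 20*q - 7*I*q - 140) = q/(q^2 - q*(7 + 4*I) + 28*I)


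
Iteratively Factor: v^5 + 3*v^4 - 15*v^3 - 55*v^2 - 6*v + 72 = (v + 3)*(v^4 - 15*v^2 - 10*v + 24) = (v - 1)*(v + 3)*(v^3 + v^2 - 14*v - 24) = (v - 1)*(v + 2)*(v + 3)*(v^2 - v - 12) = (v - 1)*(v + 2)*(v + 3)^2*(v - 4)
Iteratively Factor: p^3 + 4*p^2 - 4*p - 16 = (p - 2)*(p^2 + 6*p + 8) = (p - 2)*(p + 2)*(p + 4)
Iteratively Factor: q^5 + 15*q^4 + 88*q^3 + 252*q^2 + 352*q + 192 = (q + 4)*(q^4 + 11*q^3 + 44*q^2 + 76*q + 48) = (q + 3)*(q + 4)*(q^3 + 8*q^2 + 20*q + 16) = (q + 2)*(q + 3)*(q + 4)*(q^2 + 6*q + 8) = (q + 2)^2*(q + 3)*(q + 4)*(q + 4)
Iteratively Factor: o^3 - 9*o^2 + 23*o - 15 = (o - 3)*(o^2 - 6*o + 5) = (o - 3)*(o - 1)*(o - 5)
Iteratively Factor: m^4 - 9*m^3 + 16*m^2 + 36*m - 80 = (m - 2)*(m^3 - 7*m^2 + 2*m + 40) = (m - 5)*(m - 2)*(m^2 - 2*m - 8) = (m - 5)*(m - 2)*(m + 2)*(m - 4)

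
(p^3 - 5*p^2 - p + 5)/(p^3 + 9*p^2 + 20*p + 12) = (p^2 - 6*p + 5)/(p^2 + 8*p + 12)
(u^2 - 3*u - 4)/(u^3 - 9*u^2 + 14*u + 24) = 1/(u - 6)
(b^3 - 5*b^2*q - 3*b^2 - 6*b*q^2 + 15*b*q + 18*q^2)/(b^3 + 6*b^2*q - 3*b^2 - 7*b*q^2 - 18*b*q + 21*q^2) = (-b^2 + 5*b*q + 6*q^2)/(-b^2 - 6*b*q + 7*q^2)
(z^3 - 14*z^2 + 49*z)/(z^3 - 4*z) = (z^2 - 14*z + 49)/(z^2 - 4)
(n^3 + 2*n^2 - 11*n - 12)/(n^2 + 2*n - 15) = (n^2 + 5*n + 4)/(n + 5)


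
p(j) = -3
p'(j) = 0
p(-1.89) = -3.00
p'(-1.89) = 0.00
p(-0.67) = -3.00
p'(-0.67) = 0.00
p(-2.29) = -3.00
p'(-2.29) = 0.00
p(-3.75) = -3.00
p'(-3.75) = 0.00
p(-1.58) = -3.00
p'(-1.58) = 0.00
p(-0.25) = -3.00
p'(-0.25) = 0.00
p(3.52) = -3.00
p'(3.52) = 0.00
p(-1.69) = -3.00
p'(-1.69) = 0.00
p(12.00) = -3.00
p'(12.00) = 0.00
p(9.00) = -3.00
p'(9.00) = 0.00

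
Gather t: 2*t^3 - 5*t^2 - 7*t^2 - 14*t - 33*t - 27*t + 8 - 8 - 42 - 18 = 2*t^3 - 12*t^2 - 74*t - 60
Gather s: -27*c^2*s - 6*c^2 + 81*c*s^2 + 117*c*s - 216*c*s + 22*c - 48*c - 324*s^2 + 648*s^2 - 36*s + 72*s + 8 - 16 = -6*c^2 - 26*c + s^2*(81*c + 324) + s*(-27*c^2 - 99*c + 36) - 8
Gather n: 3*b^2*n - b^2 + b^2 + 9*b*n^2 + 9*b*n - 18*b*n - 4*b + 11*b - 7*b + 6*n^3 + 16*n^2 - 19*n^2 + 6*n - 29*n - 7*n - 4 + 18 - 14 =6*n^3 + n^2*(9*b - 3) + n*(3*b^2 - 9*b - 30)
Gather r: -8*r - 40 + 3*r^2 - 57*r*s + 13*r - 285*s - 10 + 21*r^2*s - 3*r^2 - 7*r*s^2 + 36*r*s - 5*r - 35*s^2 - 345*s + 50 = 21*r^2*s + r*(-7*s^2 - 21*s) - 35*s^2 - 630*s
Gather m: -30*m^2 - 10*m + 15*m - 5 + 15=-30*m^2 + 5*m + 10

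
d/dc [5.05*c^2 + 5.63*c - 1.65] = 10.1*c + 5.63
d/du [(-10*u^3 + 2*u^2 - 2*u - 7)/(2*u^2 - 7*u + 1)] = (-20*u^4 + 140*u^3 - 40*u^2 + 32*u - 51)/(4*u^4 - 28*u^3 + 53*u^2 - 14*u + 1)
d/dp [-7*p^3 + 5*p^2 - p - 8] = -21*p^2 + 10*p - 1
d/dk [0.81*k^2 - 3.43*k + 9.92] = 1.62*k - 3.43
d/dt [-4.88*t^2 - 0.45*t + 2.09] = -9.76*t - 0.45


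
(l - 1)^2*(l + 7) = l^3 + 5*l^2 - 13*l + 7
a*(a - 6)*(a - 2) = a^3 - 8*a^2 + 12*a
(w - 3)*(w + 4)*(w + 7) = w^3 + 8*w^2 - 5*w - 84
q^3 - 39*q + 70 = (q - 5)*(q - 2)*(q + 7)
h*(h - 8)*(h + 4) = h^3 - 4*h^2 - 32*h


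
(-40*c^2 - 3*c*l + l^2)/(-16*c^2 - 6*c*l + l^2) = (5*c + l)/(2*c + l)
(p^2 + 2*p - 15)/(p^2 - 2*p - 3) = (p + 5)/(p + 1)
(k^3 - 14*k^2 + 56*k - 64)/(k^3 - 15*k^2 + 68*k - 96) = (k - 2)/(k - 3)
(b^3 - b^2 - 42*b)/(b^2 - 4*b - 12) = b*(-b^2 + b + 42)/(-b^2 + 4*b + 12)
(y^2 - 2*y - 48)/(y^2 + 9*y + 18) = (y - 8)/(y + 3)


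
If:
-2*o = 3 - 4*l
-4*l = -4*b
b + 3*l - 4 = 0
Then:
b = 1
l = 1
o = 1/2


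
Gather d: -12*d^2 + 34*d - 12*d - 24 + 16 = -12*d^2 + 22*d - 8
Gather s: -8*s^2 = -8*s^2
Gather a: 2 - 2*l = 2 - 2*l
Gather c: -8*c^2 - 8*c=-8*c^2 - 8*c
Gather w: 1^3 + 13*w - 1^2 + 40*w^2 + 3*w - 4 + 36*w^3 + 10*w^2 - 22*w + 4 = 36*w^3 + 50*w^2 - 6*w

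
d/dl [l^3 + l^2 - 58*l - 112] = 3*l^2 + 2*l - 58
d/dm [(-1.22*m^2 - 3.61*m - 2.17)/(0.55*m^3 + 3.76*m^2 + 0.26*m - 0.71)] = (0.671*m^4 + 3.971*m^3 + 16.8369*m^2 + 18.0508*m + 3.1273)/(0.3025*m^6 + 4.136*m^5 + 14.4236*m^4 + 1.1742*m^3 - 5.2716*m^2 - 0.3692*m + 0.5041)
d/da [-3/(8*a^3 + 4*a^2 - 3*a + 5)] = 3*(24*a^2 + 8*a - 3)/(8*a^3 + 4*a^2 - 3*a + 5)^2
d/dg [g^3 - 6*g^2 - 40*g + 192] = 3*g^2 - 12*g - 40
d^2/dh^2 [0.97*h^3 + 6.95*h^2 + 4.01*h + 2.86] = 5.82*h + 13.9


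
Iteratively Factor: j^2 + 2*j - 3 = (j + 3)*(j - 1)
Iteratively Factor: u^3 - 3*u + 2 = (u - 1)*(u^2 + u - 2) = (u - 1)*(u + 2)*(u - 1)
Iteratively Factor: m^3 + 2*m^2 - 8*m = (m - 2)*(m^2 + 4*m) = m*(m - 2)*(m + 4)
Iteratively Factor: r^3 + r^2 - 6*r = (r - 2)*(r^2 + 3*r) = (r - 2)*(r + 3)*(r)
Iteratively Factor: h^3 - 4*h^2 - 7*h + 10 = (h + 2)*(h^2 - 6*h + 5) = (h - 1)*(h + 2)*(h - 5)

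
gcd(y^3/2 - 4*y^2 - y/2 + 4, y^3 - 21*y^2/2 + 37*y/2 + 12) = y - 8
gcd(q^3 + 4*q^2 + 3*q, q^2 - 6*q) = q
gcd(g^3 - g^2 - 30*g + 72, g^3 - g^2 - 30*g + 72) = g^3 - g^2 - 30*g + 72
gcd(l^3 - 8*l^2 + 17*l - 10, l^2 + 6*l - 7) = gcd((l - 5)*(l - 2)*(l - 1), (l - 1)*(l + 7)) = l - 1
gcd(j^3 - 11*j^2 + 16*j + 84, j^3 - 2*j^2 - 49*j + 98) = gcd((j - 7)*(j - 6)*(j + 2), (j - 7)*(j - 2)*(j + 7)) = j - 7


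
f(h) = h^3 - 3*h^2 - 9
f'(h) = 3*h^2 - 6*h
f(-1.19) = -14.93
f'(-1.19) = 11.39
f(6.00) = 99.00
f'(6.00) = 72.00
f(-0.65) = -10.54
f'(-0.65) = 5.17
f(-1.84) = -25.39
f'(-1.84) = 21.20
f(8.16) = 334.58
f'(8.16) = 150.80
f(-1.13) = -14.27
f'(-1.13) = 10.61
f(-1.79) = -24.35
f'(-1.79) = 20.35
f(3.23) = -6.60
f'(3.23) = 11.92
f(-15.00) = -4059.00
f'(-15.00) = 765.00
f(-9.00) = -981.00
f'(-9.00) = 297.00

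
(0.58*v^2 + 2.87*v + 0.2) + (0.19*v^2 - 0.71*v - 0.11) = 0.77*v^2 + 2.16*v + 0.09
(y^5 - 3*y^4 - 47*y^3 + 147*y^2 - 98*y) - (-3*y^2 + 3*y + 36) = y^5 - 3*y^4 - 47*y^3 + 150*y^2 - 101*y - 36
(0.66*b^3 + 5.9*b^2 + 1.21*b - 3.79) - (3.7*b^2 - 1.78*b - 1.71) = 0.66*b^3 + 2.2*b^2 + 2.99*b - 2.08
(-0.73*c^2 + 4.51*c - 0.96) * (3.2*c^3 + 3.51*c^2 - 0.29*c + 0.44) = -2.336*c^5 + 11.8697*c^4 + 12.9698*c^3 - 4.9987*c^2 + 2.2628*c - 0.4224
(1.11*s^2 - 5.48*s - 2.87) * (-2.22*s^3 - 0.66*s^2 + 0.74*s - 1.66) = -2.4642*s^5 + 11.433*s^4 + 10.8096*s^3 - 4.0036*s^2 + 6.973*s + 4.7642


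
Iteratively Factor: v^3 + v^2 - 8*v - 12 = (v - 3)*(v^2 + 4*v + 4) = (v - 3)*(v + 2)*(v + 2)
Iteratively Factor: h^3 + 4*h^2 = (h)*(h^2 + 4*h) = h^2*(h + 4)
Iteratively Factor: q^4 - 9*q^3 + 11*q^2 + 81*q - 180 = (q - 5)*(q^3 - 4*q^2 - 9*q + 36) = (q - 5)*(q - 4)*(q^2 - 9) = (q - 5)*(q - 4)*(q + 3)*(q - 3)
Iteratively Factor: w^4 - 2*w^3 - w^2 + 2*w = (w + 1)*(w^3 - 3*w^2 + 2*w) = (w - 1)*(w + 1)*(w^2 - 2*w) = (w - 2)*(w - 1)*(w + 1)*(w)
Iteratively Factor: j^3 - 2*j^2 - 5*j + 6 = (j - 3)*(j^2 + j - 2) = (j - 3)*(j + 2)*(j - 1)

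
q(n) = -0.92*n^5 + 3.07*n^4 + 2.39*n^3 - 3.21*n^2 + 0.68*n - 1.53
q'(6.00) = -3088.84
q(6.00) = -2771.97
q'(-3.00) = -619.69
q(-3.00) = 375.24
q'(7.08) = -6885.48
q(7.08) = -7962.00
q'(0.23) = -0.28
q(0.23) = -1.51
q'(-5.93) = -7958.06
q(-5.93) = 9925.68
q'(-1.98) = -124.52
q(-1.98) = 41.17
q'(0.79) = 4.35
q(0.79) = -0.91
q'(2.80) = 25.75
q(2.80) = 58.04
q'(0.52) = 0.67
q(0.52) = -1.52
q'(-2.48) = -300.61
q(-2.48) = 143.02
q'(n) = -4.6*n^4 + 12.28*n^3 + 7.17*n^2 - 6.42*n + 0.68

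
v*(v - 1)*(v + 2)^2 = v^4 + 3*v^3 - 4*v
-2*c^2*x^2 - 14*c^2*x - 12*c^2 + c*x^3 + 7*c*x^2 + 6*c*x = (-2*c + x)*(x + 6)*(c*x + c)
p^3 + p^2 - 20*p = p*(p - 4)*(p + 5)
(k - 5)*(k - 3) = k^2 - 8*k + 15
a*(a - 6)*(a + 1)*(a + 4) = a^4 - a^3 - 26*a^2 - 24*a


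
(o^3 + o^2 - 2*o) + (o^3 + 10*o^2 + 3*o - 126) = 2*o^3 + 11*o^2 + o - 126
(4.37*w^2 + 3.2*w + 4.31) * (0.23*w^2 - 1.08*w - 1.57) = 1.0051*w^4 - 3.9836*w^3 - 9.3256*w^2 - 9.6788*w - 6.7667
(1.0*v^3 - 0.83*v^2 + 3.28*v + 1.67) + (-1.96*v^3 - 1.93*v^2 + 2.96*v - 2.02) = -0.96*v^3 - 2.76*v^2 + 6.24*v - 0.35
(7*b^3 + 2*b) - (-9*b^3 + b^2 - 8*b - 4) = 16*b^3 - b^2 + 10*b + 4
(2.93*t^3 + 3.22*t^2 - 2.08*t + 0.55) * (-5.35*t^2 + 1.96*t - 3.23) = -15.6755*t^5 - 11.4842*t^4 + 7.9753*t^3 - 17.4199*t^2 + 7.7964*t - 1.7765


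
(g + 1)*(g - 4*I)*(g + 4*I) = g^3 + g^2 + 16*g + 16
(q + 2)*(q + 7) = q^2 + 9*q + 14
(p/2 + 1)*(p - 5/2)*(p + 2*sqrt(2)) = p^3/2 - p^2/4 + sqrt(2)*p^2 - 5*p/2 - sqrt(2)*p/2 - 5*sqrt(2)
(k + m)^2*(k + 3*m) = k^3 + 5*k^2*m + 7*k*m^2 + 3*m^3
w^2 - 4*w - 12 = (w - 6)*(w + 2)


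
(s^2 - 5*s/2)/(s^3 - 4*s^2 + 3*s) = (s - 5/2)/(s^2 - 4*s + 3)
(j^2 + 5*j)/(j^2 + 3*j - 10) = j/(j - 2)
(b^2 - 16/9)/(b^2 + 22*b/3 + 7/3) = (9*b^2 - 16)/(3*(3*b^2 + 22*b + 7))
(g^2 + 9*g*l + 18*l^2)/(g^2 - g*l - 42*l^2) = (g + 3*l)/(g - 7*l)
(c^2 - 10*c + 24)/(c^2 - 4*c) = (c - 6)/c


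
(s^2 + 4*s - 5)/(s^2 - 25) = (s - 1)/(s - 5)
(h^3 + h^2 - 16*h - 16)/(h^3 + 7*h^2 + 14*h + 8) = (h - 4)/(h + 2)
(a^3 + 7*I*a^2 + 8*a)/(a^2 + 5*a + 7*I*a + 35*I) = a*(a^2 + 7*I*a + 8)/(a^2 + a*(5 + 7*I) + 35*I)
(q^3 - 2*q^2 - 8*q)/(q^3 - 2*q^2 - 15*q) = (-q^2 + 2*q + 8)/(-q^2 + 2*q + 15)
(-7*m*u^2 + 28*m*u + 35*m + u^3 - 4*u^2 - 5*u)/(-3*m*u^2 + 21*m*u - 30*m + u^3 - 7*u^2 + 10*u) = (-7*m*u - 7*m + u^2 + u)/(-3*m*u + 6*m + u^2 - 2*u)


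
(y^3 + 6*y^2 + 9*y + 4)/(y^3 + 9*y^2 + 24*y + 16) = (y + 1)/(y + 4)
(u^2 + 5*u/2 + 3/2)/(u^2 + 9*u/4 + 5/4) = 2*(2*u + 3)/(4*u + 5)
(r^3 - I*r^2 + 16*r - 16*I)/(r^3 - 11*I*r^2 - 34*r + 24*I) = (r + 4*I)/(r - 6*I)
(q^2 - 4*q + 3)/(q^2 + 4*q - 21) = (q - 1)/(q + 7)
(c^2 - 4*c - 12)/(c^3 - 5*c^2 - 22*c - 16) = (c - 6)/(c^2 - 7*c - 8)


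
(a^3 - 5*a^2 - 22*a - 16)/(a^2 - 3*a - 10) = (a^2 - 7*a - 8)/(a - 5)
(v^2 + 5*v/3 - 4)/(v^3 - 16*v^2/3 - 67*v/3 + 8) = (3*v - 4)/(3*v^2 - 25*v + 8)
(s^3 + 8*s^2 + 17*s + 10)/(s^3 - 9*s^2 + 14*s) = (s^3 + 8*s^2 + 17*s + 10)/(s*(s^2 - 9*s + 14))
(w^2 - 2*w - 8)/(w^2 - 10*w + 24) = (w + 2)/(w - 6)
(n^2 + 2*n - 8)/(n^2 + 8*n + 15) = (n^2 + 2*n - 8)/(n^2 + 8*n + 15)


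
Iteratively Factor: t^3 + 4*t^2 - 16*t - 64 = (t - 4)*(t^2 + 8*t + 16) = (t - 4)*(t + 4)*(t + 4)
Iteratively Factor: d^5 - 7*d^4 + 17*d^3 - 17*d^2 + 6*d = (d - 2)*(d^4 - 5*d^3 + 7*d^2 - 3*d) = d*(d - 2)*(d^3 - 5*d^2 + 7*d - 3) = d*(d - 2)*(d - 1)*(d^2 - 4*d + 3) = d*(d - 2)*(d - 1)^2*(d - 3)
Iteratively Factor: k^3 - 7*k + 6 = (k - 2)*(k^2 + 2*k - 3) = (k - 2)*(k - 1)*(k + 3)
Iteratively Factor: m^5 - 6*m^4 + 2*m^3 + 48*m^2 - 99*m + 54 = (m - 3)*(m^4 - 3*m^3 - 7*m^2 + 27*m - 18) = (m - 3)*(m + 3)*(m^3 - 6*m^2 + 11*m - 6) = (m - 3)^2*(m + 3)*(m^2 - 3*m + 2) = (m - 3)^2*(m - 1)*(m + 3)*(m - 2)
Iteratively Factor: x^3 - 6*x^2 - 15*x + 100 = (x + 4)*(x^2 - 10*x + 25) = (x - 5)*(x + 4)*(x - 5)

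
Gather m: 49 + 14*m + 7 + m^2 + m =m^2 + 15*m + 56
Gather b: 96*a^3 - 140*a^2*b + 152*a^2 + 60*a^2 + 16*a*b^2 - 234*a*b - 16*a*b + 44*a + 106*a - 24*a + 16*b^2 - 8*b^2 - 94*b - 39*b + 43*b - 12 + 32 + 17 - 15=96*a^3 + 212*a^2 + 126*a + b^2*(16*a + 8) + b*(-140*a^2 - 250*a - 90) + 22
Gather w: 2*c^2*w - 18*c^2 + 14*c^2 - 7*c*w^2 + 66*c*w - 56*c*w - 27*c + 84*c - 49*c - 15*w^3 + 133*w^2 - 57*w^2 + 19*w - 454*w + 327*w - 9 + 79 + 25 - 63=-4*c^2 + 8*c - 15*w^3 + w^2*(76 - 7*c) + w*(2*c^2 + 10*c - 108) + 32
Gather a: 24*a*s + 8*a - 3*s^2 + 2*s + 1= a*(24*s + 8) - 3*s^2 + 2*s + 1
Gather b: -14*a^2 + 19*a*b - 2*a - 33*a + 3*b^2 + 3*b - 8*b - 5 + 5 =-14*a^2 - 35*a + 3*b^2 + b*(19*a - 5)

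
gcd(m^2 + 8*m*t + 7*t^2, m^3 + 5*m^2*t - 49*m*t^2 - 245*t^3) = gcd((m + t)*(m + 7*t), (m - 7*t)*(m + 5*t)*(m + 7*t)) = m + 7*t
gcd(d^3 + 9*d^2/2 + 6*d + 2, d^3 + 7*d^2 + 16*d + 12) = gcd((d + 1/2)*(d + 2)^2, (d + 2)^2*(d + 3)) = d^2 + 4*d + 4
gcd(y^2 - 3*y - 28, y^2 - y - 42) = y - 7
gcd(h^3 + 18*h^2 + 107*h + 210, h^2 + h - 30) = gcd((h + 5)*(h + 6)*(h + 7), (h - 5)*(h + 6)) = h + 6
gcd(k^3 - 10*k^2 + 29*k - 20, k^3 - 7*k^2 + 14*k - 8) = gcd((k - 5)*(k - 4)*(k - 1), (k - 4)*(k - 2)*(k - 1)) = k^2 - 5*k + 4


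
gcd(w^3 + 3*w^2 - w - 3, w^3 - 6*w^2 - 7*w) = w + 1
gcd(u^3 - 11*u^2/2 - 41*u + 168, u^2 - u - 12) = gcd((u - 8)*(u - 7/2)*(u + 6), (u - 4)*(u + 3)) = 1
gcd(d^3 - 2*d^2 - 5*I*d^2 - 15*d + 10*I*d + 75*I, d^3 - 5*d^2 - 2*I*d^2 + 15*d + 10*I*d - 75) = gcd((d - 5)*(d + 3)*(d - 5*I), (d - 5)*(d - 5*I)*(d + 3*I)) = d^2 + d*(-5 - 5*I) + 25*I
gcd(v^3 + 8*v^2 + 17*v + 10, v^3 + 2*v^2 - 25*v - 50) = v^2 + 7*v + 10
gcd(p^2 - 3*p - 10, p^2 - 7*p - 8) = 1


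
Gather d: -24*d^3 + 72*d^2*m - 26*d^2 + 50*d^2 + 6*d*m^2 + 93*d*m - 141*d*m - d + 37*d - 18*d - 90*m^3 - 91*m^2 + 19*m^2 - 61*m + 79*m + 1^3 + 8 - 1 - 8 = -24*d^3 + d^2*(72*m + 24) + d*(6*m^2 - 48*m + 18) - 90*m^3 - 72*m^2 + 18*m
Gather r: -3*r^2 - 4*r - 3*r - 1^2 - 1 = -3*r^2 - 7*r - 2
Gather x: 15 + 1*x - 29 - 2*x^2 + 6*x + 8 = -2*x^2 + 7*x - 6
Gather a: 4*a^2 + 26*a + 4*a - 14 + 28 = 4*a^2 + 30*a + 14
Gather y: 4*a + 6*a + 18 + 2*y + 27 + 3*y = 10*a + 5*y + 45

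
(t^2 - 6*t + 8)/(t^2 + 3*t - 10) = (t - 4)/(t + 5)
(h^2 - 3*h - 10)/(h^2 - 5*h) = (h + 2)/h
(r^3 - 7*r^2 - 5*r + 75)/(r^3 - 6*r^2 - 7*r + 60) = (r - 5)/(r - 4)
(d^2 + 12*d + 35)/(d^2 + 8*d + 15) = (d + 7)/(d + 3)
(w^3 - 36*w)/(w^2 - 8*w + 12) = w*(w + 6)/(w - 2)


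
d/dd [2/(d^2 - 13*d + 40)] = 2*(13 - 2*d)/(d^2 - 13*d + 40)^2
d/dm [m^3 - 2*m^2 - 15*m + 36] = 3*m^2 - 4*m - 15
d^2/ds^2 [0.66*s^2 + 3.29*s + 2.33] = 1.32000000000000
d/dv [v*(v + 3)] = 2*v + 3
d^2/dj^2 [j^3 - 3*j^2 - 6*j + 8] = 6*j - 6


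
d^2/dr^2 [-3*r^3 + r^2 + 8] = 2 - 18*r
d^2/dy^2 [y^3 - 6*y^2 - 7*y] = 6*y - 12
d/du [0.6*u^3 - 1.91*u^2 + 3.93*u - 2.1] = 1.8*u^2 - 3.82*u + 3.93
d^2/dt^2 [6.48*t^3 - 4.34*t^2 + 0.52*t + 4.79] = 38.88*t - 8.68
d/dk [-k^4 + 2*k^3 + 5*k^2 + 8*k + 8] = -4*k^3 + 6*k^2 + 10*k + 8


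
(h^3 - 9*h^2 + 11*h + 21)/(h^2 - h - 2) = (h^2 - 10*h + 21)/(h - 2)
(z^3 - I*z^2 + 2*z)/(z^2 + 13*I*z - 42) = z*(z^2 - I*z + 2)/(z^2 + 13*I*z - 42)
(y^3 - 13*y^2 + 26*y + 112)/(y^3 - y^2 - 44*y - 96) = (y^2 - 5*y - 14)/(y^2 + 7*y + 12)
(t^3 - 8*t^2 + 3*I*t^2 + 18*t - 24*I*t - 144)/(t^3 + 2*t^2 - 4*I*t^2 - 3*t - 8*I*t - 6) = (t^2 + t*(-8 + 6*I) - 48*I)/(t^2 + t*(2 - I) - 2*I)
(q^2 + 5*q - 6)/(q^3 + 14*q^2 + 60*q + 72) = (q - 1)/(q^2 + 8*q + 12)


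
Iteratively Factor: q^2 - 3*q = (q)*(q - 3)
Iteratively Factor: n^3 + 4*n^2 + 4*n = (n)*(n^2 + 4*n + 4) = n*(n + 2)*(n + 2)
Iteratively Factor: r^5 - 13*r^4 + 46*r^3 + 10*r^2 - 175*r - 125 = (r + 1)*(r^4 - 14*r^3 + 60*r^2 - 50*r - 125) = (r - 5)*(r + 1)*(r^3 - 9*r^2 + 15*r + 25) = (r - 5)^2*(r + 1)*(r^2 - 4*r - 5) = (r - 5)^2*(r + 1)^2*(r - 5)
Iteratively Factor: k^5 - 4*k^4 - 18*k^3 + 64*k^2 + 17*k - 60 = (k - 5)*(k^4 + k^3 - 13*k^2 - k + 12) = (k - 5)*(k - 1)*(k^3 + 2*k^2 - 11*k - 12) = (k - 5)*(k - 1)*(k + 1)*(k^2 + k - 12) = (k - 5)*(k - 3)*(k - 1)*(k + 1)*(k + 4)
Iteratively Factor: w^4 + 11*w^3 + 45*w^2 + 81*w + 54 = (w + 3)*(w^3 + 8*w^2 + 21*w + 18) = (w + 2)*(w + 3)*(w^2 + 6*w + 9) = (w + 2)*(w + 3)^2*(w + 3)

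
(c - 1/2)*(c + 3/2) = c^2 + c - 3/4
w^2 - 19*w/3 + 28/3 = (w - 4)*(w - 7/3)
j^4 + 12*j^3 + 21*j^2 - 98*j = j*(j - 2)*(j + 7)^2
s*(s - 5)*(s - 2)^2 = s^4 - 9*s^3 + 24*s^2 - 20*s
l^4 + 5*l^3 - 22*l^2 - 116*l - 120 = (l - 5)*(l + 2)^2*(l + 6)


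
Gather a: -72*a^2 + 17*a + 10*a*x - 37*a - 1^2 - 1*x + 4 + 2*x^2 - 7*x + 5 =-72*a^2 + a*(10*x - 20) + 2*x^2 - 8*x + 8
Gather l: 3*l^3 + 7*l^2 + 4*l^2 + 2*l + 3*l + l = 3*l^3 + 11*l^2 + 6*l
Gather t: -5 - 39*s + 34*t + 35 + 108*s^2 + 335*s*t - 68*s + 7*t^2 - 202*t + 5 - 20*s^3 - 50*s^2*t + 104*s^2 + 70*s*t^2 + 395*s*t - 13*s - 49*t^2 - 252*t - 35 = -20*s^3 + 212*s^2 - 120*s + t^2*(70*s - 42) + t*(-50*s^2 + 730*s - 420)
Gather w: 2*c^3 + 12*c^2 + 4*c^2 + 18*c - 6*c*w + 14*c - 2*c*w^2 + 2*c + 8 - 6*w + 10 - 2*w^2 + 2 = 2*c^3 + 16*c^2 + 34*c + w^2*(-2*c - 2) + w*(-6*c - 6) + 20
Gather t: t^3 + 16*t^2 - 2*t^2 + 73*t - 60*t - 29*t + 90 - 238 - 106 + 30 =t^3 + 14*t^2 - 16*t - 224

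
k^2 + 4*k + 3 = (k + 1)*(k + 3)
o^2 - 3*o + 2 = (o - 2)*(o - 1)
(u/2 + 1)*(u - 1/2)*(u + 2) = u^3/2 + 7*u^2/4 + u - 1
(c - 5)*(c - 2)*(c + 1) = c^3 - 6*c^2 + 3*c + 10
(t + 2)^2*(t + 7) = t^3 + 11*t^2 + 32*t + 28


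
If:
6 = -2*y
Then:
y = -3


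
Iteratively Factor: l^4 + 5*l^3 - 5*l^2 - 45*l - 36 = (l + 3)*(l^3 + 2*l^2 - 11*l - 12) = (l - 3)*(l + 3)*(l^2 + 5*l + 4) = (l - 3)*(l + 3)*(l + 4)*(l + 1)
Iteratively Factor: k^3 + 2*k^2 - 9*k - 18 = (k + 3)*(k^2 - k - 6) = (k - 3)*(k + 3)*(k + 2)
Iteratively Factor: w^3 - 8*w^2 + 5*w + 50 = (w + 2)*(w^2 - 10*w + 25) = (w - 5)*(w + 2)*(w - 5)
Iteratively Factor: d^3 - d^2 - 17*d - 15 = (d + 1)*(d^2 - 2*d - 15) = (d - 5)*(d + 1)*(d + 3)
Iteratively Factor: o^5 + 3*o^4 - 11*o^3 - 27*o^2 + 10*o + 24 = (o + 2)*(o^4 + o^3 - 13*o^2 - o + 12) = (o + 1)*(o + 2)*(o^3 - 13*o + 12) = (o + 1)*(o + 2)*(o + 4)*(o^2 - 4*o + 3) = (o - 3)*(o + 1)*(o + 2)*(o + 4)*(o - 1)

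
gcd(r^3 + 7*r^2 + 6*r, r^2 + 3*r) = r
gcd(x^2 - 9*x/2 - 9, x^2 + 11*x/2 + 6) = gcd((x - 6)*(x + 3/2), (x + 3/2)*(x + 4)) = x + 3/2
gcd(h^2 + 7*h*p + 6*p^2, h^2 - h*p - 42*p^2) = h + 6*p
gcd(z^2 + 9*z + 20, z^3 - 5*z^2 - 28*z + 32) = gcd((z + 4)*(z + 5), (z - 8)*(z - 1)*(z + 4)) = z + 4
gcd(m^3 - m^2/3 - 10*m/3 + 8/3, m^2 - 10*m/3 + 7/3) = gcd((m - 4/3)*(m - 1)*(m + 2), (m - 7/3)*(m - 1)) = m - 1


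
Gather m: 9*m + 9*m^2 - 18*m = 9*m^2 - 9*m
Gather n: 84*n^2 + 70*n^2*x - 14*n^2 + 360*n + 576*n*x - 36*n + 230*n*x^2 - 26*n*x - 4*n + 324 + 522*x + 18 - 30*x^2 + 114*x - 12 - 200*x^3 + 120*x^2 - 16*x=n^2*(70*x + 70) + n*(230*x^2 + 550*x + 320) - 200*x^3 + 90*x^2 + 620*x + 330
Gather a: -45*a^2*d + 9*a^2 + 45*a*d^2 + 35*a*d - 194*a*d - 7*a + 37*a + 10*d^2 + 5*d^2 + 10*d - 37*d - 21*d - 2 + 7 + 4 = a^2*(9 - 45*d) + a*(45*d^2 - 159*d + 30) + 15*d^2 - 48*d + 9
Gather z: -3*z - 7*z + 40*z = 30*z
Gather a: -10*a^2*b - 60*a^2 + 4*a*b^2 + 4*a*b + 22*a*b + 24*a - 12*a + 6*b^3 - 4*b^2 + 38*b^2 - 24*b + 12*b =a^2*(-10*b - 60) + a*(4*b^2 + 26*b + 12) + 6*b^3 + 34*b^2 - 12*b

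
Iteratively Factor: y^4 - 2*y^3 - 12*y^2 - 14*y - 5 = (y + 1)*(y^3 - 3*y^2 - 9*y - 5) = (y + 1)^2*(y^2 - 4*y - 5) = (y + 1)^3*(y - 5)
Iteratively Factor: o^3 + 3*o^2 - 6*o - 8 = (o + 1)*(o^2 + 2*o - 8) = (o - 2)*(o + 1)*(o + 4)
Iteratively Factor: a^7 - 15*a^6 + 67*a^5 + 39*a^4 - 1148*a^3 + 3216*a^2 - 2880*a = (a - 3)*(a^6 - 12*a^5 + 31*a^4 + 132*a^3 - 752*a^2 + 960*a) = (a - 5)*(a - 3)*(a^5 - 7*a^4 - 4*a^3 + 112*a^2 - 192*a) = (a - 5)*(a - 4)*(a - 3)*(a^4 - 3*a^3 - 16*a^2 + 48*a) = (a - 5)*(a - 4)^2*(a - 3)*(a^3 + a^2 - 12*a) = a*(a - 5)*(a - 4)^2*(a - 3)*(a^2 + a - 12) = a*(a - 5)*(a - 4)^2*(a - 3)*(a + 4)*(a - 3)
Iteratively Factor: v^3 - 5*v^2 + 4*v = (v - 4)*(v^2 - v) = v*(v - 4)*(v - 1)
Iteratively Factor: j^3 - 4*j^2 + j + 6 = (j - 2)*(j^2 - 2*j - 3) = (j - 2)*(j + 1)*(j - 3)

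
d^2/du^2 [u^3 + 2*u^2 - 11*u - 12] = 6*u + 4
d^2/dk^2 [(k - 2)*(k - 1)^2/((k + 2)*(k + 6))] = 2*(89*k^3 + 426*k^2 + 204*k - 1160)/(k^6 + 24*k^5 + 228*k^4 + 1088*k^3 + 2736*k^2 + 3456*k + 1728)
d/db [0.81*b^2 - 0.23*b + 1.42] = 1.62*b - 0.23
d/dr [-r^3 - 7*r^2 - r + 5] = -3*r^2 - 14*r - 1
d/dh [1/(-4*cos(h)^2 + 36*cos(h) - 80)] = (9 - 2*cos(h))*sin(h)/(4*(cos(h)^2 - 9*cos(h) + 20)^2)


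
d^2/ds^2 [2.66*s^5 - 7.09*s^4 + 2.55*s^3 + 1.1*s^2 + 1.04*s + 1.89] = 53.2*s^3 - 85.08*s^2 + 15.3*s + 2.2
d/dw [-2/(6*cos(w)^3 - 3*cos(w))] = 2*(-6 + cos(w)^(-2))*sin(w)/(3*(2*sin(w)^2 - 1)^2)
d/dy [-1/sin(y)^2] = 2*cos(y)/sin(y)^3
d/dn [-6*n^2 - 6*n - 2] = -12*n - 6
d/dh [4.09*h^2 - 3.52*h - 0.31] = 8.18*h - 3.52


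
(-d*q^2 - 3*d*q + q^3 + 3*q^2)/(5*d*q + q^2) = (-d*q - 3*d + q^2 + 3*q)/(5*d + q)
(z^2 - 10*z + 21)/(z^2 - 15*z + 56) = (z - 3)/(z - 8)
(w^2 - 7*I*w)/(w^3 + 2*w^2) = (w - 7*I)/(w*(w + 2))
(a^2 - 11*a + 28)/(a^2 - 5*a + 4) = (a - 7)/(a - 1)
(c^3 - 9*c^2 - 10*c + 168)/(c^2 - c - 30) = (c^2 - 3*c - 28)/(c + 5)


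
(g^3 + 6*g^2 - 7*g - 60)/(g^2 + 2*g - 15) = g + 4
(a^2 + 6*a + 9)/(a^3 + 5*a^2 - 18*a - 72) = (a + 3)/(a^2 + 2*a - 24)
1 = 1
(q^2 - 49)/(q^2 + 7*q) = (q - 7)/q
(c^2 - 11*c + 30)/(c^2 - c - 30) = (c - 5)/(c + 5)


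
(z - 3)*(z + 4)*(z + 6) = z^3 + 7*z^2 - 6*z - 72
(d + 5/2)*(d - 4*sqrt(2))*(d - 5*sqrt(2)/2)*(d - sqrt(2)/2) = d^4 - 7*sqrt(2)*d^3 + 5*d^3/2 - 35*sqrt(2)*d^2/2 + 53*d^2/2 - 10*sqrt(2)*d + 265*d/4 - 25*sqrt(2)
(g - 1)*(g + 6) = g^2 + 5*g - 6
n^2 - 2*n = n*(n - 2)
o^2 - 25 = (o - 5)*(o + 5)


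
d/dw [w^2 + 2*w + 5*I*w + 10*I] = 2*w + 2 + 5*I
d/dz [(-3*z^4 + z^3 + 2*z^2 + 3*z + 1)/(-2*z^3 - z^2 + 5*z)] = (6*z^6 + 6*z^5 - 42*z^4 + 22*z^3 + 19*z^2 + 2*z - 5)/(z^2*(4*z^4 + 4*z^3 - 19*z^2 - 10*z + 25))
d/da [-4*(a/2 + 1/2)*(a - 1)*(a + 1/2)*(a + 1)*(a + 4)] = -10*a^4 - 44*a^3 - 33*a^2 + 14*a + 13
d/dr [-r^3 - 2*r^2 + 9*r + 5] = -3*r^2 - 4*r + 9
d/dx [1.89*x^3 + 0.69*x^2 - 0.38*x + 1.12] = 5.67*x^2 + 1.38*x - 0.38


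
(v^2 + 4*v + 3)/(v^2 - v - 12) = (v + 1)/(v - 4)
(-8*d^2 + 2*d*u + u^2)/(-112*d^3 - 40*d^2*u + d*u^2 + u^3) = (-2*d + u)/(-28*d^2 - 3*d*u + u^2)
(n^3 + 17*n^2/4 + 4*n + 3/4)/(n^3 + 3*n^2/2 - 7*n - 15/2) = (4*n + 1)/(2*(2*n - 5))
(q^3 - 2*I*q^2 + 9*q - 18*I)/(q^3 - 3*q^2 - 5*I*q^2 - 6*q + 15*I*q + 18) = (q + 3*I)/(q - 3)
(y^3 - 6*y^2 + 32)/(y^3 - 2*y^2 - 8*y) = (y - 4)/y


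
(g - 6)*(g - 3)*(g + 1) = g^3 - 8*g^2 + 9*g + 18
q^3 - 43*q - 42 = (q - 7)*(q + 1)*(q + 6)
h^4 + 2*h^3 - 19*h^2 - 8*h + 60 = (h - 3)*(h - 2)*(h + 2)*(h + 5)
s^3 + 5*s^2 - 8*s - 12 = (s - 2)*(s + 1)*(s + 6)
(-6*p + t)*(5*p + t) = -30*p^2 - p*t + t^2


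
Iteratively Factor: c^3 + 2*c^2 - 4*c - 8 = (c - 2)*(c^2 + 4*c + 4) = (c - 2)*(c + 2)*(c + 2)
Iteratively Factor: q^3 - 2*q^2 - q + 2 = (q - 1)*(q^2 - q - 2) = (q - 1)*(q + 1)*(q - 2)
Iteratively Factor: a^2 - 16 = (a + 4)*(a - 4)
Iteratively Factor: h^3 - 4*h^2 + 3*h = (h)*(h^2 - 4*h + 3) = h*(h - 3)*(h - 1)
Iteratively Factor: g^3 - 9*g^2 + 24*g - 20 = (g - 2)*(g^2 - 7*g + 10) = (g - 2)^2*(g - 5)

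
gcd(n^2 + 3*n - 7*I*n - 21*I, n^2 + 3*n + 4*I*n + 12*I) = n + 3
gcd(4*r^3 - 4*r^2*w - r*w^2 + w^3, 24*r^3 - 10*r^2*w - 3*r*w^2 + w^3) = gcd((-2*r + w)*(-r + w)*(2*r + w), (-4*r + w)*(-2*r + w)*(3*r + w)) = 2*r - w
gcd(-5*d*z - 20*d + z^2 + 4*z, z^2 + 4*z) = z + 4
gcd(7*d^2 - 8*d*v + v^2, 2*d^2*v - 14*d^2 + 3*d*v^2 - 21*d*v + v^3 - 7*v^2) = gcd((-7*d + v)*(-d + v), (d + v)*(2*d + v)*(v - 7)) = 1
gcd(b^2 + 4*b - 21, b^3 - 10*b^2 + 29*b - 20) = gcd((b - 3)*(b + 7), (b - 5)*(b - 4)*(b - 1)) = 1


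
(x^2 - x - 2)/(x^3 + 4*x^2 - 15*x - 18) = (x - 2)/(x^2 + 3*x - 18)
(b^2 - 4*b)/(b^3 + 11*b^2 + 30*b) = (b - 4)/(b^2 + 11*b + 30)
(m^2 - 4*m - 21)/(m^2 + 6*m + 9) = (m - 7)/(m + 3)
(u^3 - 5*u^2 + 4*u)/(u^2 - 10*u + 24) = u*(u - 1)/(u - 6)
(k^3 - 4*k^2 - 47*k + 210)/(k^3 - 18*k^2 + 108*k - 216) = (k^2 + 2*k - 35)/(k^2 - 12*k + 36)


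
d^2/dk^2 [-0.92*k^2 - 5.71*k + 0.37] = -1.84000000000000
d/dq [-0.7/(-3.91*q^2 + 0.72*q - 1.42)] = (0.504 - 5.474*q)/(3.91*q^2 - 0.72*q + 1.42)^2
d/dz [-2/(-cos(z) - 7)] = 2*sin(z)/(cos(z) + 7)^2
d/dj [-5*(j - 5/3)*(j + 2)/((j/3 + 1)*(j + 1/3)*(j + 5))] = 15*(9*j^4 + 6*j^3 - 224*j^2 - 590*j - 545)/(9*j^6 + 150*j^5 + 943*j^4 + 2740*j^3 + 3559*j^2 + 1590*j + 225)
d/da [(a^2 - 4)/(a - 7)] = (-a^2 + 2*a*(a - 7) + 4)/(a - 7)^2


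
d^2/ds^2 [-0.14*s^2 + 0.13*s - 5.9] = -0.280000000000000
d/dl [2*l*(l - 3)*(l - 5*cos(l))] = 2*l*(l - 3)*(5*sin(l) + 1) + 2*l*(l - 5*cos(l)) + 2*(l - 3)*(l - 5*cos(l))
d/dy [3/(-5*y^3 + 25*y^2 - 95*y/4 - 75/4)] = 12*(12*y^2 - 40*y + 19)/(5*(4*y^3 - 20*y^2 + 19*y + 15)^2)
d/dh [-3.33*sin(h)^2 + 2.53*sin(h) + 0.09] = (2.53 - 6.66*sin(h))*cos(h)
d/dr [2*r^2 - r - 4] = 4*r - 1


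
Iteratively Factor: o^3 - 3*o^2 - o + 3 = (o - 1)*(o^2 - 2*o - 3) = (o - 3)*(o - 1)*(o + 1)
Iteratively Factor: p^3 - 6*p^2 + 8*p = (p)*(p^2 - 6*p + 8) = p*(p - 4)*(p - 2)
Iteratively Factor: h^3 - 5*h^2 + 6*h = (h - 3)*(h^2 - 2*h) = (h - 3)*(h - 2)*(h)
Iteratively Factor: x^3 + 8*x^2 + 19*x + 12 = (x + 3)*(x^2 + 5*x + 4) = (x + 1)*(x + 3)*(x + 4)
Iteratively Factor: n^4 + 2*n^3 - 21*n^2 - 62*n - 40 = (n - 5)*(n^3 + 7*n^2 + 14*n + 8) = (n - 5)*(n + 1)*(n^2 + 6*n + 8) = (n - 5)*(n + 1)*(n + 2)*(n + 4)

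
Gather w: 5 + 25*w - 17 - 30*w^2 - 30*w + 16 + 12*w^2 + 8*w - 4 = -18*w^2 + 3*w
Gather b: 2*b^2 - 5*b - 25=2*b^2 - 5*b - 25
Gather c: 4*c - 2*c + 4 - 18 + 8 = 2*c - 6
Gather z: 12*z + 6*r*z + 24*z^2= 24*z^2 + z*(6*r + 12)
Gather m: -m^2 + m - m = -m^2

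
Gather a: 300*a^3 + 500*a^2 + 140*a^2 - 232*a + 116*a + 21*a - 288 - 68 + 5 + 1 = 300*a^3 + 640*a^2 - 95*a - 350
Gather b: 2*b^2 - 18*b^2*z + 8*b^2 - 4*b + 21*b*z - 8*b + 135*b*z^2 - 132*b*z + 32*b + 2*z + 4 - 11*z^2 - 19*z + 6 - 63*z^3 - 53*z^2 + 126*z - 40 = b^2*(10 - 18*z) + b*(135*z^2 - 111*z + 20) - 63*z^3 - 64*z^2 + 109*z - 30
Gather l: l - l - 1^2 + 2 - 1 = 0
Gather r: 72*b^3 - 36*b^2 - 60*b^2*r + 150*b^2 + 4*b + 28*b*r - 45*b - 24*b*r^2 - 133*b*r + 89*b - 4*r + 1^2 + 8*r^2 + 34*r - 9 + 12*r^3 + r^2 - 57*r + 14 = 72*b^3 + 114*b^2 + 48*b + 12*r^3 + r^2*(9 - 24*b) + r*(-60*b^2 - 105*b - 27) + 6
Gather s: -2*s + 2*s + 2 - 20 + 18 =0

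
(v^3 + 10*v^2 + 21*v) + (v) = v^3 + 10*v^2 + 22*v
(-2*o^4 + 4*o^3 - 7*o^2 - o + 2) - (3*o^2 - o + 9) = -2*o^4 + 4*o^3 - 10*o^2 - 7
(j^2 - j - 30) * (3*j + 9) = 3*j^3 + 6*j^2 - 99*j - 270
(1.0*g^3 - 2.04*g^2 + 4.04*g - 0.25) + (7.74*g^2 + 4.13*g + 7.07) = 1.0*g^3 + 5.7*g^2 + 8.17*g + 6.82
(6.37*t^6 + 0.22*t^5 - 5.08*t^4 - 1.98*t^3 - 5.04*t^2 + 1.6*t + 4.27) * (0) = 0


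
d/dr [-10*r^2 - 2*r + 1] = -20*r - 2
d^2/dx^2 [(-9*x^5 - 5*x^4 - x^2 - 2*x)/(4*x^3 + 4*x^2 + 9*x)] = 2*(-144*x^6 - 432*x^5 - 1404*x^4 - 2508*x^3 - 5010*x^2 - 1203*x + 76)/(64*x^6 + 192*x^5 + 624*x^4 + 928*x^3 + 1404*x^2 + 972*x + 729)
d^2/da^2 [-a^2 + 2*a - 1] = -2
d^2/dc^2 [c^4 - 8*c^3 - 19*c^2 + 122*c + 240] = 12*c^2 - 48*c - 38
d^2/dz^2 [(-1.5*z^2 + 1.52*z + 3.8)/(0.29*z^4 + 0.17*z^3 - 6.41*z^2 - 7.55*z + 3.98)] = (-0.7569*z^8 + 1.090284*z^7 + 1.92717600000002*z^6 - 50.4804*z^5 - 85.8010440000003*z^4 + 153.582924*z^3 + 612.965976*z^2 + 1320.658536*z + 670.93644)/(0.024389*z^12 + 0.042891*z^11 - 1.5921*z^10 - 3.79603*z^9 + 33.961764*z^8 + 105.6858*z^7 - 208.464602*z^6 - 979.881486*z^5 - 622.434993*z^4 + 733.394269*z^3 + 375.998958*z^2 - 358.78506*z + 63.044792)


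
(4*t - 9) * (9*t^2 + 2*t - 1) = 36*t^3 - 73*t^2 - 22*t + 9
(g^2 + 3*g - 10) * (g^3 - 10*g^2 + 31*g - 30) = g^5 - 7*g^4 - 9*g^3 + 163*g^2 - 400*g + 300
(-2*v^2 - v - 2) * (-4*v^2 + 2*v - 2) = 8*v^4 + 10*v^2 - 2*v + 4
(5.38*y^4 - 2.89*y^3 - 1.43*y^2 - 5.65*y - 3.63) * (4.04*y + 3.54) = 21.7352*y^5 + 7.3696*y^4 - 16.0078*y^3 - 27.8882*y^2 - 34.6662*y - 12.8502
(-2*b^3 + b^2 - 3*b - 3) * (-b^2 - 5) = 2*b^5 - b^4 + 13*b^3 - 2*b^2 + 15*b + 15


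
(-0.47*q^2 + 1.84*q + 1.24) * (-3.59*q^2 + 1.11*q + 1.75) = 1.6873*q^4 - 7.1273*q^3 - 3.2317*q^2 + 4.5964*q + 2.17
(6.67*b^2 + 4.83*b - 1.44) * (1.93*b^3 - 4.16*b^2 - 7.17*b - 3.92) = 12.8731*b^5 - 18.4253*b^4 - 70.6959*b^3 - 54.7871*b^2 - 8.6088*b + 5.6448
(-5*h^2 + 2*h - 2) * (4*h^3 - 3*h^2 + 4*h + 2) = -20*h^5 + 23*h^4 - 34*h^3 + 4*h^2 - 4*h - 4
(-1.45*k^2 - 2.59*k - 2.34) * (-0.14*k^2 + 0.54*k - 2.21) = 0.203*k^4 - 0.4204*k^3 + 2.1335*k^2 + 4.4603*k + 5.1714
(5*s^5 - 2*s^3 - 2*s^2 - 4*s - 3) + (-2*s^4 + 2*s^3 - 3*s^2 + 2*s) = 5*s^5 - 2*s^4 - 5*s^2 - 2*s - 3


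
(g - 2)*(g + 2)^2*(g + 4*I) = g^4 + 2*g^3 + 4*I*g^3 - 4*g^2 + 8*I*g^2 - 8*g - 16*I*g - 32*I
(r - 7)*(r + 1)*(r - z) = r^3 - r^2*z - 6*r^2 + 6*r*z - 7*r + 7*z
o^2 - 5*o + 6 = (o - 3)*(o - 2)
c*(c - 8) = c^2 - 8*c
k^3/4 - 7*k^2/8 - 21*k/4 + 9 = (k/4 + 1)*(k - 6)*(k - 3/2)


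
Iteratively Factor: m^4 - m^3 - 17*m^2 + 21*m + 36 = (m + 1)*(m^3 - 2*m^2 - 15*m + 36) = (m - 3)*(m + 1)*(m^2 + m - 12) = (m - 3)^2*(m + 1)*(m + 4)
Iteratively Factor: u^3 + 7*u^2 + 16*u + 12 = (u + 2)*(u^2 + 5*u + 6) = (u + 2)^2*(u + 3)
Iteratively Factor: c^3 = (c)*(c^2) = c^2*(c)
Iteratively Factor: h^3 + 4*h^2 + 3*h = (h + 1)*(h^2 + 3*h) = (h + 1)*(h + 3)*(h)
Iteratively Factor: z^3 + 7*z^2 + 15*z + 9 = (z + 1)*(z^2 + 6*z + 9) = (z + 1)*(z + 3)*(z + 3)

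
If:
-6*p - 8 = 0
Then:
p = -4/3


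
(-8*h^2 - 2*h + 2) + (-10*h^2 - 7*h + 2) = -18*h^2 - 9*h + 4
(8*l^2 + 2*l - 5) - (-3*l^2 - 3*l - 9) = 11*l^2 + 5*l + 4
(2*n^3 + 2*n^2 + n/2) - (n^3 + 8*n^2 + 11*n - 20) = n^3 - 6*n^2 - 21*n/2 + 20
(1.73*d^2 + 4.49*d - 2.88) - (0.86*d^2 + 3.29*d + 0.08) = 0.87*d^2 + 1.2*d - 2.96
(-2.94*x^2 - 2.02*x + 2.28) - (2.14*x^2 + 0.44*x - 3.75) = -5.08*x^2 - 2.46*x + 6.03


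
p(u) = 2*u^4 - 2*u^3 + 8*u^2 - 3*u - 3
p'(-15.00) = -28593.00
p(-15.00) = 109842.00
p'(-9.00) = -6465.00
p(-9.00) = 15252.00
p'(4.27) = 578.76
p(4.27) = 639.22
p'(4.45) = 654.35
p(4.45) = 750.11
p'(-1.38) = -57.53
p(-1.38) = 28.88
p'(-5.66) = -1736.35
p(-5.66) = 2685.47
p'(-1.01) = -33.52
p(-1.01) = 12.33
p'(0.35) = 2.21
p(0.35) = -3.13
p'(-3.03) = -329.11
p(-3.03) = 303.75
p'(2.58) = 135.73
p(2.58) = 96.78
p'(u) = 8*u^3 - 6*u^2 + 16*u - 3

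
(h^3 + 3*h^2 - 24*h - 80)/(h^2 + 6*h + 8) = (h^2 - h - 20)/(h + 2)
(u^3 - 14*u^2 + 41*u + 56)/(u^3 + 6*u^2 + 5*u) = (u^2 - 15*u + 56)/(u*(u + 5))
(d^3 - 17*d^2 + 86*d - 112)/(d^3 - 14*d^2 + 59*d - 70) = (d - 8)/(d - 5)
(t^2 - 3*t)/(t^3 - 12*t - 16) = t*(3 - t)/(-t^3 + 12*t + 16)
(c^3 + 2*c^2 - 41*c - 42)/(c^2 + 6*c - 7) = (c^2 - 5*c - 6)/(c - 1)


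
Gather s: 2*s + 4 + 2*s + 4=4*s + 8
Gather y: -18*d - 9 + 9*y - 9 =-18*d + 9*y - 18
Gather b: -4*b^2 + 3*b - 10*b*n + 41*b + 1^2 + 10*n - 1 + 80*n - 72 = -4*b^2 + b*(44 - 10*n) + 90*n - 72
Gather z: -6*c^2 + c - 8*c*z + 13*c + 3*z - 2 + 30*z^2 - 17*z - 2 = -6*c^2 + 14*c + 30*z^2 + z*(-8*c - 14) - 4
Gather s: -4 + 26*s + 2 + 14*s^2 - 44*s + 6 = 14*s^2 - 18*s + 4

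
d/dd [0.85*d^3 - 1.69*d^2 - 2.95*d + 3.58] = 2.55*d^2 - 3.38*d - 2.95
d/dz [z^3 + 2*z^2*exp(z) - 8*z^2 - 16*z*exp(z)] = 2*z^2*exp(z) + 3*z^2 - 12*z*exp(z) - 16*z - 16*exp(z)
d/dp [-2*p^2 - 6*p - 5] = -4*p - 6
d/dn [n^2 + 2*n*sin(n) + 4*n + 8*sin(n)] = 2*n*cos(n) + 2*n + 2*sin(n) + 8*cos(n) + 4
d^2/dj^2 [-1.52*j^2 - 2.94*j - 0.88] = -3.04000000000000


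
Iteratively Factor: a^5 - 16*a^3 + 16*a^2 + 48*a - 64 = (a - 2)*(a^4 + 2*a^3 - 12*a^2 - 8*a + 32) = (a - 2)*(a + 4)*(a^3 - 2*a^2 - 4*a + 8) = (a - 2)^2*(a + 4)*(a^2 - 4) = (a - 2)^3*(a + 4)*(a + 2)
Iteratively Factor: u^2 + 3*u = (u)*(u + 3)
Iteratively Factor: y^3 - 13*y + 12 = (y + 4)*(y^2 - 4*y + 3) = (y - 3)*(y + 4)*(y - 1)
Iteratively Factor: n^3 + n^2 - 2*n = (n)*(n^2 + n - 2) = n*(n - 1)*(n + 2)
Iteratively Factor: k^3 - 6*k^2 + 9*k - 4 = (k - 1)*(k^2 - 5*k + 4) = (k - 1)^2*(k - 4)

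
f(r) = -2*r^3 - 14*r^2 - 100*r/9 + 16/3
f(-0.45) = 7.68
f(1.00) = -21.78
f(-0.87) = 5.72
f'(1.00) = -45.11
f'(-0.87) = 8.71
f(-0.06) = 5.95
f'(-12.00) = -539.11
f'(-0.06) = -9.45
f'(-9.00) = -245.11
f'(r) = -6*r^2 - 28*r - 100/9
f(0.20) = 2.54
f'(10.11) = -907.46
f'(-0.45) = 0.27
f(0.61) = -7.11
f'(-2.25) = 21.51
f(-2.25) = -17.76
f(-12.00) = 1578.67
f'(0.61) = -30.42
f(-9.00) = 429.33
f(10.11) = -3604.70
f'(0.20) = -16.95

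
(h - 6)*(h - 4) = h^2 - 10*h + 24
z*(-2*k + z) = -2*k*z + z^2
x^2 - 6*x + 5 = (x - 5)*(x - 1)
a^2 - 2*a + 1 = (a - 1)^2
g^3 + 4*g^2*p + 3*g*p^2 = g*(g + p)*(g + 3*p)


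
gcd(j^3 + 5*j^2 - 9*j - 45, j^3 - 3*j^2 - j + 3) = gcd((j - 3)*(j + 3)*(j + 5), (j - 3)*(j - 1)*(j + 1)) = j - 3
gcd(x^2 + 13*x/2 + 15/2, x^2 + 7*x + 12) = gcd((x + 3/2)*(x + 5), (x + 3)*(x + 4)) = 1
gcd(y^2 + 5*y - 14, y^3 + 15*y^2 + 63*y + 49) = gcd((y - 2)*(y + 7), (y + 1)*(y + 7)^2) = y + 7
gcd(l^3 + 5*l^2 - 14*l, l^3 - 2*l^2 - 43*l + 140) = l + 7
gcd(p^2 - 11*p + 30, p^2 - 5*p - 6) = p - 6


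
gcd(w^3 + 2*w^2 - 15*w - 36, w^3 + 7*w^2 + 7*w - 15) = w + 3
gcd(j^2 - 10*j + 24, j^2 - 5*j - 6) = j - 6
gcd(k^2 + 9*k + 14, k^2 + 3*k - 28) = k + 7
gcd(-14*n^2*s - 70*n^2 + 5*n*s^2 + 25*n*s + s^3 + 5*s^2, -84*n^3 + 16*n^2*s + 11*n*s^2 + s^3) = -14*n^2 + 5*n*s + s^2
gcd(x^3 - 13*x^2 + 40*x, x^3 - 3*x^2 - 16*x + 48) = 1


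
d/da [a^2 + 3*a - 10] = 2*a + 3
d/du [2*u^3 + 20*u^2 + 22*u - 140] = 6*u^2 + 40*u + 22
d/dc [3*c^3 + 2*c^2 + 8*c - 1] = 9*c^2 + 4*c + 8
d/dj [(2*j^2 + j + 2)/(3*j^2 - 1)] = (-3*j^2 - 16*j - 1)/(9*j^4 - 6*j^2 + 1)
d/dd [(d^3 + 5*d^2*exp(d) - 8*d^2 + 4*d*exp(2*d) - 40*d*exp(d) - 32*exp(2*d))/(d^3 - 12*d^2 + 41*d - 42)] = (-(3*d^2 - 24*d + 41)*(d^3 + 5*d^2*exp(d) - 8*d^2 + 4*d*exp(2*d) - 40*d*exp(d) - 32*exp(2*d)) + (d^3 - 12*d^2 + 41*d - 42)*(5*d^2*exp(d) + 3*d^2 + 8*d*exp(2*d) - 30*d*exp(d) - 16*d - 60*exp(2*d) - 40*exp(d)))/(d^3 - 12*d^2 + 41*d - 42)^2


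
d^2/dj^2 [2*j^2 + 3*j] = 4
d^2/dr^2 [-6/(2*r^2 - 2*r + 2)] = 6*(r^2 - r - (2*r - 1)^2 + 1)/(r^2 - r + 1)^3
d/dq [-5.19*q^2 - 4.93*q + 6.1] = -10.38*q - 4.93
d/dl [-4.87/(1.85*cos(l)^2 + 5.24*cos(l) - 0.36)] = -(18.019*cos(l) + 25.5188)*sin(l)/(1.85*cos(l)^2 + 5.24*cos(l) - 0.36)^2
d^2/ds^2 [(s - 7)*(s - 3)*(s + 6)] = 6*s - 8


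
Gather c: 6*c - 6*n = 6*c - 6*n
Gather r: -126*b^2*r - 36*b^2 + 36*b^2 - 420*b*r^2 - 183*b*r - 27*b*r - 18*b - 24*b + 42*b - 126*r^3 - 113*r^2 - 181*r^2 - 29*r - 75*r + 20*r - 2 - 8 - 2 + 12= -126*r^3 + r^2*(-420*b - 294) + r*(-126*b^2 - 210*b - 84)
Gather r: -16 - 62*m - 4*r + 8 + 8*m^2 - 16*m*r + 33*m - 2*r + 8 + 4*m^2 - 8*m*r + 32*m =12*m^2 + 3*m + r*(-24*m - 6)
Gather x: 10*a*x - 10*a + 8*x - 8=-10*a + x*(10*a + 8) - 8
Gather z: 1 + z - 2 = z - 1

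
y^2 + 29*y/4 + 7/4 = (y + 1/4)*(y + 7)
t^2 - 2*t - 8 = (t - 4)*(t + 2)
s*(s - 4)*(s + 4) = s^3 - 16*s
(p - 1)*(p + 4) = p^2 + 3*p - 4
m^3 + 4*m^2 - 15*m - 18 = (m - 3)*(m + 1)*(m + 6)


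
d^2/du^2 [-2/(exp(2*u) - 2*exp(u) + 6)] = 4*(-4*(1 - exp(u))^2*exp(u) + (2*exp(u) - 1)*(exp(2*u) - 2*exp(u) + 6))*exp(u)/(exp(2*u) - 2*exp(u) + 6)^3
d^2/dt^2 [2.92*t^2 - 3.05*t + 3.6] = 5.84000000000000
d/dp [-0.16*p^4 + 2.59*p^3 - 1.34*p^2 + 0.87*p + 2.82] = -0.64*p^3 + 7.77*p^2 - 2.68*p + 0.87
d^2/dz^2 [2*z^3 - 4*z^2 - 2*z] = 12*z - 8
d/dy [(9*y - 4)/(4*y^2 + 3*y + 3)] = (-36*y^2 + 32*y + 39)/(16*y^4 + 24*y^3 + 33*y^2 + 18*y + 9)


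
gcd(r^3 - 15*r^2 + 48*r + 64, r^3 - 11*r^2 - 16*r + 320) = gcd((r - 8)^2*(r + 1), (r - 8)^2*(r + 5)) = r^2 - 16*r + 64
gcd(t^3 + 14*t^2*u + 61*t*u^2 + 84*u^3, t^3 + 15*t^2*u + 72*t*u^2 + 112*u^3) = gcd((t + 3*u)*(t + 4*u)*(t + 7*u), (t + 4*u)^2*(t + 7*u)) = t^2 + 11*t*u + 28*u^2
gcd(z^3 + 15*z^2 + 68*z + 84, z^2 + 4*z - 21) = z + 7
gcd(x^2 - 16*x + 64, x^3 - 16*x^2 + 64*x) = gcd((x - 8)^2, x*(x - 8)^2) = x^2 - 16*x + 64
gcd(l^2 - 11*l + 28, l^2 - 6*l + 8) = l - 4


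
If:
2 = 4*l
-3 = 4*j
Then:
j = -3/4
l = 1/2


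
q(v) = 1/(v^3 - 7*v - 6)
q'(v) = (7 - 3*v^2)/(v^3 - 7*v - 6)^2 = (7 - 3*v^2)/(-v^3 + 7*v + 6)^2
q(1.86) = -0.08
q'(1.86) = -0.02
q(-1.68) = 0.98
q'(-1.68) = -1.41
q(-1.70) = 1.01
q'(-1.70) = -1.71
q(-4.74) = -0.01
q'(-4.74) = -0.01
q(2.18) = -0.09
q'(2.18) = -0.06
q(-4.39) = -0.02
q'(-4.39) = -0.01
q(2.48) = -0.12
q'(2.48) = -0.17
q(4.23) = 0.02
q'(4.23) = -0.03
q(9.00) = 0.00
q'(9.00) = 0.00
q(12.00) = 0.00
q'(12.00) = 0.00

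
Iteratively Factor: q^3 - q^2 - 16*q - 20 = (q + 2)*(q^2 - 3*q - 10) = (q - 5)*(q + 2)*(q + 2)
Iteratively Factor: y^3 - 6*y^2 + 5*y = (y)*(y^2 - 6*y + 5) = y*(y - 1)*(y - 5)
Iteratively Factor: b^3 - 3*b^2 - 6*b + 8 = (b - 1)*(b^2 - 2*b - 8) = (b - 1)*(b + 2)*(b - 4)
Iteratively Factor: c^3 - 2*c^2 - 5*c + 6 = (c - 3)*(c^2 + c - 2) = (c - 3)*(c + 2)*(c - 1)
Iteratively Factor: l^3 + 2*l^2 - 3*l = (l)*(l^2 + 2*l - 3) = l*(l - 1)*(l + 3)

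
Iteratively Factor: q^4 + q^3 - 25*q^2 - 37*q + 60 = (q - 1)*(q^3 + 2*q^2 - 23*q - 60) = (q - 5)*(q - 1)*(q^2 + 7*q + 12) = (q - 5)*(q - 1)*(q + 3)*(q + 4)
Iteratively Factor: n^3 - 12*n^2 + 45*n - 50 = (n - 5)*(n^2 - 7*n + 10) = (n - 5)^2*(n - 2)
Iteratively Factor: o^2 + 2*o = (o)*(o + 2)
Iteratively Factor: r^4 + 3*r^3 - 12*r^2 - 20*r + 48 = (r - 2)*(r^3 + 5*r^2 - 2*r - 24) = (r - 2)*(r + 3)*(r^2 + 2*r - 8) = (r - 2)^2*(r + 3)*(r + 4)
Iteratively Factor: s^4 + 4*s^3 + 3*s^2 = (s + 3)*(s^3 + s^2) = s*(s + 3)*(s^2 + s) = s*(s + 1)*(s + 3)*(s)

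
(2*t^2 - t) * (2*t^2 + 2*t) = 4*t^4 + 2*t^3 - 2*t^2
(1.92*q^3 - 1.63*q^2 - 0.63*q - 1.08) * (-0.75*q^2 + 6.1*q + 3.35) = -1.44*q^5 + 12.9345*q^4 - 3.0385*q^3 - 8.4935*q^2 - 8.6985*q - 3.618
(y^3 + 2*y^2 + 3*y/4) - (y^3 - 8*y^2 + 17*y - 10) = 10*y^2 - 65*y/4 + 10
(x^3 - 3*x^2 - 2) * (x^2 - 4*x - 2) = x^5 - 7*x^4 + 10*x^3 + 4*x^2 + 8*x + 4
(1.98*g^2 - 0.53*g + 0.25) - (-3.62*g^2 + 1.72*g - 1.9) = 5.6*g^2 - 2.25*g + 2.15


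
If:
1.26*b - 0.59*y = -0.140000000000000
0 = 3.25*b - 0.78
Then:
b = 0.24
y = 0.75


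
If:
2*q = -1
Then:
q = -1/2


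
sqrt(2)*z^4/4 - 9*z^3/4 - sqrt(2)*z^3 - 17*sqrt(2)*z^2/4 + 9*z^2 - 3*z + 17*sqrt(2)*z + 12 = (z/2 + sqrt(2)/2)*(z - 4)*(z - 6*sqrt(2))*(sqrt(2)*z/2 + 1/2)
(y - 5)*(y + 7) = y^2 + 2*y - 35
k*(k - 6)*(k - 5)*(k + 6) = k^4 - 5*k^3 - 36*k^2 + 180*k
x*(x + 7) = x^2 + 7*x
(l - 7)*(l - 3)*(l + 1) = l^3 - 9*l^2 + 11*l + 21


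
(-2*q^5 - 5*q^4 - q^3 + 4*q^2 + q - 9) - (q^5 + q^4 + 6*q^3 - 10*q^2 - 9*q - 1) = -3*q^5 - 6*q^4 - 7*q^3 + 14*q^2 + 10*q - 8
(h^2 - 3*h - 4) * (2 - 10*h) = -10*h^3 + 32*h^2 + 34*h - 8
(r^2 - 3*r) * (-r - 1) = -r^3 + 2*r^2 + 3*r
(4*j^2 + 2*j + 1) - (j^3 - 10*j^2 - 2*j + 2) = -j^3 + 14*j^2 + 4*j - 1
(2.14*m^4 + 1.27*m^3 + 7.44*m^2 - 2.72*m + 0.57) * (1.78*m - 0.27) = 3.8092*m^5 + 1.6828*m^4 + 12.9003*m^3 - 6.8504*m^2 + 1.749*m - 0.1539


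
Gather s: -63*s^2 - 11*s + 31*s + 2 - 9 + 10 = -63*s^2 + 20*s + 3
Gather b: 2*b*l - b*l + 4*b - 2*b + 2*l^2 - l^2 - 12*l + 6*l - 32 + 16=b*(l + 2) + l^2 - 6*l - 16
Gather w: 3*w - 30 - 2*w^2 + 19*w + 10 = -2*w^2 + 22*w - 20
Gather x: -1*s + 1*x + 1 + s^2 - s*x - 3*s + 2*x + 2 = s^2 - 4*s + x*(3 - s) + 3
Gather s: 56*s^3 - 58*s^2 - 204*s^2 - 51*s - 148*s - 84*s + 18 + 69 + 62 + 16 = 56*s^3 - 262*s^2 - 283*s + 165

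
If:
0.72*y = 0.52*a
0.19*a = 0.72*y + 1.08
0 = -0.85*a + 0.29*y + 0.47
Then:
No Solution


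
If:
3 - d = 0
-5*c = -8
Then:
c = 8/5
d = 3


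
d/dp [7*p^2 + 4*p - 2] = 14*p + 4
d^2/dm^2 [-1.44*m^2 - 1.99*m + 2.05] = -2.88000000000000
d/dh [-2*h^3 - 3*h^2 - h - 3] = -6*h^2 - 6*h - 1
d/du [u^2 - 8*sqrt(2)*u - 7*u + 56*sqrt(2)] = 2*u - 8*sqrt(2) - 7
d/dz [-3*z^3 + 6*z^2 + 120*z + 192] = -9*z^2 + 12*z + 120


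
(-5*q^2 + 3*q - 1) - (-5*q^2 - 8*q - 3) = 11*q + 2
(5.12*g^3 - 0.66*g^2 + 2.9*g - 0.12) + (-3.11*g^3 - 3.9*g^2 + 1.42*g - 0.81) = 2.01*g^3 - 4.56*g^2 + 4.32*g - 0.93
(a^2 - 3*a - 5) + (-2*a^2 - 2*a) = -a^2 - 5*a - 5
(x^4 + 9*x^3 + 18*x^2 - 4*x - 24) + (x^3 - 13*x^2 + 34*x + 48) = x^4 + 10*x^3 + 5*x^2 + 30*x + 24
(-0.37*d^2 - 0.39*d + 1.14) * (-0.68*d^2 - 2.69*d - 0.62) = 0.2516*d^4 + 1.2605*d^3 + 0.5033*d^2 - 2.8248*d - 0.7068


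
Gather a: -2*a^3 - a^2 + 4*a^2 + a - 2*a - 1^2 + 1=-2*a^3 + 3*a^2 - a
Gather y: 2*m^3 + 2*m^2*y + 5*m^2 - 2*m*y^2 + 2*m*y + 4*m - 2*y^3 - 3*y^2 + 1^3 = 2*m^3 + 5*m^2 + 4*m - 2*y^3 + y^2*(-2*m - 3) + y*(2*m^2 + 2*m) + 1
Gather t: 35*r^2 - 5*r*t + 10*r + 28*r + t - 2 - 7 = 35*r^2 + 38*r + t*(1 - 5*r) - 9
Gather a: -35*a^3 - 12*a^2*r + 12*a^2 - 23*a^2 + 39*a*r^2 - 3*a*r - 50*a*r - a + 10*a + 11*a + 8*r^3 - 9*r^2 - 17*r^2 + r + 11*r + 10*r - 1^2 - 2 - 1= -35*a^3 + a^2*(-12*r - 11) + a*(39*r^2 - 53*r + 20) + 8*r^3 - 26*r^2 + 22*r - 4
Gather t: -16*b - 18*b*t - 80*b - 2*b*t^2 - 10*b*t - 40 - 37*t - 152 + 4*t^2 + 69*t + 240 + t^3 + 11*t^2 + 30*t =-96*b + t^3 + t^2*(15 - 2*b) + t*(62 - 28*b) + 48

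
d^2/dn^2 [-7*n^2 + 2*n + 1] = -14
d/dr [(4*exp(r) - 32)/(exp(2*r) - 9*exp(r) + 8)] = -4*exp(r)/(exp(2*r) - 2*exp(r) + 1)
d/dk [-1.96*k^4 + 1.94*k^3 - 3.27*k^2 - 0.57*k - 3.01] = -7.84*k^3 + 5.82*k^2 - 6.54*k - 0.57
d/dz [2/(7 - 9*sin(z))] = 18*cos(z)/(9*sin(z) - 7)^2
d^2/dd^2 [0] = 0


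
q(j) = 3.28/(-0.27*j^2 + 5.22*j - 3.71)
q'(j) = 3.28*(0.54*j - 5.22)/(-0.27*j^2 + 5.22*j - 3.71)^2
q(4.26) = 0.24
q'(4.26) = -0.05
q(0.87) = 5.23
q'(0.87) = -39.63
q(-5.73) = -0.08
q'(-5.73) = -0.02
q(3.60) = 0.28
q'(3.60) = -0.08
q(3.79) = 0.27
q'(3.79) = -0.07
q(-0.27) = -0.64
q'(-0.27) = -0.67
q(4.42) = 0.23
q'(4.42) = -0.05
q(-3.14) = -0.14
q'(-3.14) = -0.04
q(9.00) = 0.15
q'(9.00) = -0.00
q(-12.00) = -0.03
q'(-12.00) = -0.00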